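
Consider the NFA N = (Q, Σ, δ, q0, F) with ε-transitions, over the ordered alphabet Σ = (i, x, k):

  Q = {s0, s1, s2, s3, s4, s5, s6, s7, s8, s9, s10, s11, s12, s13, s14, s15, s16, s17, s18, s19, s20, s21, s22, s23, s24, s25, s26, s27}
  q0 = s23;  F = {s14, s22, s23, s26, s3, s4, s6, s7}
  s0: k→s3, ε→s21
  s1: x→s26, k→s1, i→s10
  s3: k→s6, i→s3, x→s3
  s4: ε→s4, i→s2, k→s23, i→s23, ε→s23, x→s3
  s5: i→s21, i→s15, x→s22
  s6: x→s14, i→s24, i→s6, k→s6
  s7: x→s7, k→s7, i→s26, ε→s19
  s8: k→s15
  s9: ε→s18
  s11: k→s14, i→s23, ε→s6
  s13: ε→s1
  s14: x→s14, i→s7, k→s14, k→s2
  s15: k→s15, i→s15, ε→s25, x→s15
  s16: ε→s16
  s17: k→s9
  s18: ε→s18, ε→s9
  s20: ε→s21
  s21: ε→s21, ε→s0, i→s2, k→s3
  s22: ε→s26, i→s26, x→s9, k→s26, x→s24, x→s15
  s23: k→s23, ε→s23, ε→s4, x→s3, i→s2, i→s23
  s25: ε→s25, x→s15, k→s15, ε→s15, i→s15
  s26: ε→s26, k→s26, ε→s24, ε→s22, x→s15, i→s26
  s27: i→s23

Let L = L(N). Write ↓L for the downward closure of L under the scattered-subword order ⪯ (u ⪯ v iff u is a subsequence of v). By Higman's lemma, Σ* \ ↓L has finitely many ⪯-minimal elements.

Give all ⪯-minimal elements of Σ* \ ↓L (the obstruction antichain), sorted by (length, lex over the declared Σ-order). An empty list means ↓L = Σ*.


Antichain: [xkxiix].

|Q|=28, |F|=8, |δ|=72 (22 ε).
min D↑ (7 st, q0=0, F={6}): 0:i→0,x→1,k→0 1:i→1,x→1,k→2 2:i→2,x→3,k→2 3:i→4,x→3,k→3 4:i→5,x→4,k→4 5:i→5,x→6,k→5 6:i→6,x→6,k→6 [Hopcroft].
'xkxiix': run [15, 13, 12, 11, 9, 7, 5] end={s15,s18,s24,s25,s9} rej; 6/6 del acc.
1 minimals (antichain).


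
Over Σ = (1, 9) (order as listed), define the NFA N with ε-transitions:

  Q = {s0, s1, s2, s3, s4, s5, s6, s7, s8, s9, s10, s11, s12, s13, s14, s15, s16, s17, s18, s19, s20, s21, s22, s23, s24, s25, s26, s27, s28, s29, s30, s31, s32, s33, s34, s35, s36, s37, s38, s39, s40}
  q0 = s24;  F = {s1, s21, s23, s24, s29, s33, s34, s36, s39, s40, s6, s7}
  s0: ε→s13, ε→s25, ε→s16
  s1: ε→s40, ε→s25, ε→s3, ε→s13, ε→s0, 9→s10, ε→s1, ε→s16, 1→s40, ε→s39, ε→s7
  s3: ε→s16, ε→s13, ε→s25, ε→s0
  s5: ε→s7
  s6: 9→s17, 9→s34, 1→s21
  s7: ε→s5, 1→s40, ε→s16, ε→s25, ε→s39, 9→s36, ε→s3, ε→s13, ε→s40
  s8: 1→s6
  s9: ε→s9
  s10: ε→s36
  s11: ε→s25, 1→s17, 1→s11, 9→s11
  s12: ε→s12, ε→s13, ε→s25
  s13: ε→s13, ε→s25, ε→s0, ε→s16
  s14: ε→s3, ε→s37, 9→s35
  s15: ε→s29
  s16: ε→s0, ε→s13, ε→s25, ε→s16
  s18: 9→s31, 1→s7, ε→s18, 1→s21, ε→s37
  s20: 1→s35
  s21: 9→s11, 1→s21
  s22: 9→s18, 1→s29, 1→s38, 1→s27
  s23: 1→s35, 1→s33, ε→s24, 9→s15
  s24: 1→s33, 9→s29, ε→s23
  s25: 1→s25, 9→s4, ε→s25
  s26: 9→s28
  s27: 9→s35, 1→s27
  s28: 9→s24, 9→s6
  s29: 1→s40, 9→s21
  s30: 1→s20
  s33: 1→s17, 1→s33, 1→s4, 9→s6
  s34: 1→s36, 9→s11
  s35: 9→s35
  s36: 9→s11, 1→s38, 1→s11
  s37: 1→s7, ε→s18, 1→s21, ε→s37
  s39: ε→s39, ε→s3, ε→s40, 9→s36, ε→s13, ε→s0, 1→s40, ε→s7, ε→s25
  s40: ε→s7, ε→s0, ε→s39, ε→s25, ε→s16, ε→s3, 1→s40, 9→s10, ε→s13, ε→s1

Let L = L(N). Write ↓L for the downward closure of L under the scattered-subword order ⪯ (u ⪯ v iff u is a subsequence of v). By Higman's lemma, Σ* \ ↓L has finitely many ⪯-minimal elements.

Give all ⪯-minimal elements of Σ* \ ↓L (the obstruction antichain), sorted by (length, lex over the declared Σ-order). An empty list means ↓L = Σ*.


|Q|=41, |F|=12, |δ|=116 (63 ε).
min D↑ (9 st, q0=0, F={8}): 0:1→1,9→2 1:1→1,9→3 2:1→4,9→5 3:1→5,9→6 4:1→4,9→7 5:1→5,9→8 6:1→7,9→8 7:1→8,9→8 8:1→8,9→8 (ε-aug+det+¬).
'999': run [25, 22, 10, 5] end={s11,s17,s25,s35,s4} ∉↓L; 3/3 single-dels accept.
'1919': |S_i|=[25, 21, 11, 7, 4] end={s11,s17,s25,s4} ∉↓L; 4/4 single-dels accept.
'9191': run [25, 22, 17, 7, 5] end={s11,s17,s25,s38,s4} rej; 4/4 del acc.
'19911': run [25, 21, 11, 8, 6, 5] end={s11,s17,s25,s38,s4} rej; 5/5 deletions ∈↓L.
4 obstructions.

Antichain: [999, 1919, 9191, 19911].


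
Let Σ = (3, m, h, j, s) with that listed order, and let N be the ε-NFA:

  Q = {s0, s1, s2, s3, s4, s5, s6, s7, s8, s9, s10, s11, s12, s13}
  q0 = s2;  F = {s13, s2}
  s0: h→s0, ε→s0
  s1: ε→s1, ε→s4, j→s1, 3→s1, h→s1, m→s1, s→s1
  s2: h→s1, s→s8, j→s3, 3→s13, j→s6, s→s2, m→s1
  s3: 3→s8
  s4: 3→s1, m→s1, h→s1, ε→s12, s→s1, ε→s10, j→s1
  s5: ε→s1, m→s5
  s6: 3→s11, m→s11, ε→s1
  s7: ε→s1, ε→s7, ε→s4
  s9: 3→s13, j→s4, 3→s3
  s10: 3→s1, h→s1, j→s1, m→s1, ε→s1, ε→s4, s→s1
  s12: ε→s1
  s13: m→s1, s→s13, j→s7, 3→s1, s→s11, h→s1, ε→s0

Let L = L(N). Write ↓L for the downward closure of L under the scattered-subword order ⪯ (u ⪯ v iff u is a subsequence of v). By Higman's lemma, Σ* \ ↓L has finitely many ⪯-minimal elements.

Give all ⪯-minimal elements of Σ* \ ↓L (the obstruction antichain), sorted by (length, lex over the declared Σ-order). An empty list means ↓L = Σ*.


|Q|=14, |F|=2, |δ|=50 (14 ε).
min D↑ (3 st, q0=0, F={2}): 0:3→1,m→2,h→2,j→2,s→0 1:3→2,m→2,h→2,j→2,s→1 2:3→2,m→2,h→2,j→2,s→2 [Hopcroft].
'm': N↓-sim [12, 5] end={s1,s10,s11,s12,s4} — reject; 1/1 deletions ∈↓L.
'h': N↓-sim [12, 5] end={s0,s1,s10,s12,s4} — reject; 1/1 single-dels accept.
'j': N↓-sim [12, 9] end={s1,s10,s11,s12,s3,s4,s6,s7,s8} — reject; 1/1 deletions ∈↓L.
'33': N↓-sim [12, 9, 4] end={s1,s10,s12,s4} rej; 2/2 deletions ∈↓L.
4 words, ⪯-incomp.

A = [m, h, j, 33].


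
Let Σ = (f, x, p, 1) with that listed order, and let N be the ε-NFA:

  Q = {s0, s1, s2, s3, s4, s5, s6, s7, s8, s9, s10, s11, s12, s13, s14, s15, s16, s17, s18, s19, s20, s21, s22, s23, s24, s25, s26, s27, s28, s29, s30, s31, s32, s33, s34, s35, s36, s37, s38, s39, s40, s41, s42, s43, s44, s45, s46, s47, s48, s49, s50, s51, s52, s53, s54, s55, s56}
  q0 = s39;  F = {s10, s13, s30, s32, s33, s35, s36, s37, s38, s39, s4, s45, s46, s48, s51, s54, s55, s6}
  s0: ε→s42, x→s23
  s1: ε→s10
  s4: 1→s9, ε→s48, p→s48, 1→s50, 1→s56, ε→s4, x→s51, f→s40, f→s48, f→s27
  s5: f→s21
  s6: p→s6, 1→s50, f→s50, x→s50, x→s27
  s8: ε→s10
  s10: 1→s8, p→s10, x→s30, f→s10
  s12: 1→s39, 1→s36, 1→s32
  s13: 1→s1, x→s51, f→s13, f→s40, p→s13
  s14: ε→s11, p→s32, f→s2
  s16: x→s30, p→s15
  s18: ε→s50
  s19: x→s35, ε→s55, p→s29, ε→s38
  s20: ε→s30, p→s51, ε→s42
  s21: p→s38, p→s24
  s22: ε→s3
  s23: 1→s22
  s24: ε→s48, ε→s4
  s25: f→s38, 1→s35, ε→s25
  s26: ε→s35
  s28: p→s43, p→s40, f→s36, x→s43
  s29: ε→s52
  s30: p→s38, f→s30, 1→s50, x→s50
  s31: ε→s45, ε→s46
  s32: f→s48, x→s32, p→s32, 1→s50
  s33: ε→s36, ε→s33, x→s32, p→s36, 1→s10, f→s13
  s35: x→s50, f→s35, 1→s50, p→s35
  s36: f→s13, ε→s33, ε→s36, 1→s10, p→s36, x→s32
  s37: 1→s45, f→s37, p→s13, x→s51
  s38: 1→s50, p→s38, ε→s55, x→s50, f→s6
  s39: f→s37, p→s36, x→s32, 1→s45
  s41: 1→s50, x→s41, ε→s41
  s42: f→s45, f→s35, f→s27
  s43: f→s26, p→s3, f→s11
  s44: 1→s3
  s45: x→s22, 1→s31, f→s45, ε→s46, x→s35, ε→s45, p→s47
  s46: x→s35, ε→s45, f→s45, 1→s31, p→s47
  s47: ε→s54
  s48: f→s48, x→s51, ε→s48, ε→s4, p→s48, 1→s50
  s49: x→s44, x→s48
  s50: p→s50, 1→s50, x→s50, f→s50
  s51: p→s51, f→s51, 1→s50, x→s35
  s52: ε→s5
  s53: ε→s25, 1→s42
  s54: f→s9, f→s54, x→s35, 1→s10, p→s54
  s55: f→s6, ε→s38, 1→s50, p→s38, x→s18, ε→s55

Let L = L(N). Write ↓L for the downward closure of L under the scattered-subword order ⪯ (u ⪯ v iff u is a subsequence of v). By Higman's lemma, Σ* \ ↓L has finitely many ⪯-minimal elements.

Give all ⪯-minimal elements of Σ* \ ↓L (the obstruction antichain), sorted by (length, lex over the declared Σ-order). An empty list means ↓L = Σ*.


Antichain: [x1, 1xx, fxxx, p1xpff].

|Q|=57, |F|=18, |δ|=152 (35 ε).
min D↑ (15 st, q0=0, F={8}): 0:f→1,x→2,p→3,1→4 1:f→1,x→5,p→6,1→4 2:f→7,x→2,p→2,1→8 3:f→6,x→2,p→3,1→9 4:f→4,x→10,p→11,1→4 5:f→5,x→10,p→5,1→8 6:f→6,x→5,p→6,1→9 7:f→7,x→5,p→7,1→8 8:f→8,x→8,p→8,1→8 9:f→9,x→12,p→9,1→9 10:f→10,x→8,p→10,1→8 11:f→11,x→10,p→11,1→9 12:f→12,x→8,p→13,1→8 13:f→14,x→8,p→13,1→8 14:f→8,x→8,p→14,1→8 (ε-aug+det+¬).
'x1': N↓-sim [30, 17, 3] end={s50,s56,s9} rej; 2/2 single-dels accept.
'1xx': run [30, 20, 10, 3] end={s18,s27,s50} rej; 3/3 deletions ∈↓L.
'fxxx': |S_i|=[30, 26, 11, 4, 1] end={s50} — reject; 4/4 del acc.
'p1xpff': N↓-sim [30, 23, 12, 7, 6, 3, 1] end={s50} — reject; 6/6 deletions ∈↓L.
4 words, ⪯-incomp.


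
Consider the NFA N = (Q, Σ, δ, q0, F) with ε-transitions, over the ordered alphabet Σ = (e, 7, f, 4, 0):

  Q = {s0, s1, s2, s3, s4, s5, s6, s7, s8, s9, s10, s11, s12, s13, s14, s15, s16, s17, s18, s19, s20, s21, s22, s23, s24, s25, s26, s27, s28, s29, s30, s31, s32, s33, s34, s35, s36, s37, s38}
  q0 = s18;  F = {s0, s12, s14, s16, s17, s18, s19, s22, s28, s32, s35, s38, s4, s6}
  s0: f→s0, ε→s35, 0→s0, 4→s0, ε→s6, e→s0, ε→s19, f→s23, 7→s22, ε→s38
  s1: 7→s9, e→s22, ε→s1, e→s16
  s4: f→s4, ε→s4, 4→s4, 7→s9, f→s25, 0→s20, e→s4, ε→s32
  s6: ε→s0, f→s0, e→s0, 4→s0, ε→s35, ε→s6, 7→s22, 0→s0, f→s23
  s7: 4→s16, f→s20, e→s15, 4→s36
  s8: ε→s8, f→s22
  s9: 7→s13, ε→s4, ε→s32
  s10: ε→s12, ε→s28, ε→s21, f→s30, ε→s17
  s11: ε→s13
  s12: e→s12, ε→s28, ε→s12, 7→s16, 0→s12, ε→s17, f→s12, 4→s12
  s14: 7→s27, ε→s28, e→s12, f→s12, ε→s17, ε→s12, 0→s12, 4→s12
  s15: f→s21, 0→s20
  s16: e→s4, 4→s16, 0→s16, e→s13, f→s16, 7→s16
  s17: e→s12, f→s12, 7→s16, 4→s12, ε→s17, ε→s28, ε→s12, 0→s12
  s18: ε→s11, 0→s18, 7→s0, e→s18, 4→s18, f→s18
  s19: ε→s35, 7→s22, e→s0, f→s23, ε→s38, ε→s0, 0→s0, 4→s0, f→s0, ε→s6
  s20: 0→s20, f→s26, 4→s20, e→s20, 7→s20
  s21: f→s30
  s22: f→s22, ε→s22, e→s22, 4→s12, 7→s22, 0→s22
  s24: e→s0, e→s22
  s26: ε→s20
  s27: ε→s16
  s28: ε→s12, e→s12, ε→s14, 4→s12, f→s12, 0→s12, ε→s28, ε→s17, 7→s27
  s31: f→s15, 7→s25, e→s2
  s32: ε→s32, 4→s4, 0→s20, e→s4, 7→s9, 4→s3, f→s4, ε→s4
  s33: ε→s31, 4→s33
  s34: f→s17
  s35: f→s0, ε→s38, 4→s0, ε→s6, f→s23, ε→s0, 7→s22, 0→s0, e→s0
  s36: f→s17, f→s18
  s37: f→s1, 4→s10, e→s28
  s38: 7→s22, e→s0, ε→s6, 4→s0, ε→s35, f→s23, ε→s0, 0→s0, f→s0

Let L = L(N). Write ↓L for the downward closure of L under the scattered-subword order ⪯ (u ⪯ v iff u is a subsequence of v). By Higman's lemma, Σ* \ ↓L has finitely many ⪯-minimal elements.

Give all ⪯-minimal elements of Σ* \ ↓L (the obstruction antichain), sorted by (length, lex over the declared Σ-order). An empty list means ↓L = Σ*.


|Q|=39, |F|=14, |δ|=156 (48 ε).
min D↑ (7 st, q0=0, F={6}): 0:e→0,7→1,f→0,4→0,0→0 1:e→1,7→2,f→1,4→1,0→1 2:e→2,7→2,f→2,4→3,0→2 3:e→3,7→4,f→3,4→3,0→3 4:e→5,7→4,f→4,4→4,0→4 5:e→5,7→5,f→5,4→5,0→6 6:e→6,7→6,f→6,4→6,0→6 [Hopcroft].
'7747e0': run [23, 21, 15, 14, 10, 8, 2] end={s20,s26} — reject; 6/6 deletions ∈↓L.
1 obstructions.

min(Σ*\↓L) = [7747e0].


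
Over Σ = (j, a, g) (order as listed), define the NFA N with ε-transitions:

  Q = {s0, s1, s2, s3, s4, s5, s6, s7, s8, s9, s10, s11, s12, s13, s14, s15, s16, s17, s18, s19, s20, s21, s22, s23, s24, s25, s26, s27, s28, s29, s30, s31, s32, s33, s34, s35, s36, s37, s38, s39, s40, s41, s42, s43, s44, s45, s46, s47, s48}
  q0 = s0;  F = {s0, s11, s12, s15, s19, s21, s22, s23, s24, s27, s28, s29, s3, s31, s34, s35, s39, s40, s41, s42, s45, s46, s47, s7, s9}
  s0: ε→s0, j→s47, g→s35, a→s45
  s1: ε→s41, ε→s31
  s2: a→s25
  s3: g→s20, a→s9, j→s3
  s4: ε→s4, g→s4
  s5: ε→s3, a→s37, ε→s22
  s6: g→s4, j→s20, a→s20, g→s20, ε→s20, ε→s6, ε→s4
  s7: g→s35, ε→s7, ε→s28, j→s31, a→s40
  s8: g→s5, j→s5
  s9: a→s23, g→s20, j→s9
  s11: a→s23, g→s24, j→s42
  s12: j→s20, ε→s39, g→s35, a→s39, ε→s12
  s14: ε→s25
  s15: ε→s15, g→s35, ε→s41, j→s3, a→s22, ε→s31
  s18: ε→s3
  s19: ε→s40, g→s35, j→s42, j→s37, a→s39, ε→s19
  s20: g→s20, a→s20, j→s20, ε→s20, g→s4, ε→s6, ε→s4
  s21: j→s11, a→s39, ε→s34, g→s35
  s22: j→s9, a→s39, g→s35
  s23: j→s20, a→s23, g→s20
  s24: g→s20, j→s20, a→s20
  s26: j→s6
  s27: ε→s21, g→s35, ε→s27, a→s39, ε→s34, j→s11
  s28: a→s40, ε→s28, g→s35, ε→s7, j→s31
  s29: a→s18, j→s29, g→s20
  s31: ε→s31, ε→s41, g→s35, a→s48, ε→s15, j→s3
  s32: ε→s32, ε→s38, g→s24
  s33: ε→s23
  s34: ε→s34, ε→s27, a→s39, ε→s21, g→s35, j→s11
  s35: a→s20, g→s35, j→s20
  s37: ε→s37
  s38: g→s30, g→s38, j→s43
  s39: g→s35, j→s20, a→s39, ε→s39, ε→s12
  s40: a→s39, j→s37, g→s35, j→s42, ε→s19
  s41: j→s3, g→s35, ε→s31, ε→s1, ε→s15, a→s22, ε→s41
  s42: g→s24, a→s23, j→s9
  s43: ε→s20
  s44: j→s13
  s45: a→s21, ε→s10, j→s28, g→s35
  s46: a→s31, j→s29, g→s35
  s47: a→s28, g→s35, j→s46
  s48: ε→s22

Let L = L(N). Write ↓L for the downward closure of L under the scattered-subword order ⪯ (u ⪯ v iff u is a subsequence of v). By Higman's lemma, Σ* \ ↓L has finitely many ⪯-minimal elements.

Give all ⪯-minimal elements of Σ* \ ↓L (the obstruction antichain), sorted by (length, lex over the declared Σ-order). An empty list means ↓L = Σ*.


min(Σ*\↓L) = [gj, ga, jjjg, aaaj, aajag, aajgg].

|Q|=49, |F|=25, |δ|=145 (49 ε).
min D↑ (19 st, q0=0, F={7}): 0:j→1,a→2,g→3 1:j→4,a→5,g→3 2:j→5,a→6,g→3 3:j→7,a→7,g→3 4:j→8,a→9,g→3 5:j→9,a→10,g→3 6:j→11,a→12,g→3 7:j→7,a→7,g→7 8:j→8,a→13,g→7 9:j→13,a→14,g→3 10:j→15,a→12,g→3 11:j→15,a→16,g→17 12:j→7,a→12,g→3 13:j→13,a→18,g→7 14:j→18,a→12,g→3 15:j→18,a→16,g→17 16:j→7,a→16,g→7 17:j→7,a→7,g→7 18:j→18,a→16,g→7.
'gj': run [33, 5, 3] end={s20,s4,s6} — reject; 2/2 deletions ∈↓L.
'ga': |S_i|=[33, 5, 3] end={s20,s4,s6} rej; 2/2 single-dels accept.
'jjjg': run [33, 27, 21, 8, 3] end={s20,s4,s6} ∉↓L; 4/4 del acc.
'aaaj': |S_i|=[33, 29, 19, 7, 3] end={s20,s4,s6} rej; 4/4 single-dels accept.
'aajag': N↓-sim [33, 29, 19, 9, 4, 3] end={s20,s4,s6} rej; 5/5 deletions ∈↓L.
'aajgg': run [33, 29, 19, 9, 4, 3] end={s20,s4,s6} ∉↓L; 5/5 deletions ∈↓L.
6 minimals (antichain).


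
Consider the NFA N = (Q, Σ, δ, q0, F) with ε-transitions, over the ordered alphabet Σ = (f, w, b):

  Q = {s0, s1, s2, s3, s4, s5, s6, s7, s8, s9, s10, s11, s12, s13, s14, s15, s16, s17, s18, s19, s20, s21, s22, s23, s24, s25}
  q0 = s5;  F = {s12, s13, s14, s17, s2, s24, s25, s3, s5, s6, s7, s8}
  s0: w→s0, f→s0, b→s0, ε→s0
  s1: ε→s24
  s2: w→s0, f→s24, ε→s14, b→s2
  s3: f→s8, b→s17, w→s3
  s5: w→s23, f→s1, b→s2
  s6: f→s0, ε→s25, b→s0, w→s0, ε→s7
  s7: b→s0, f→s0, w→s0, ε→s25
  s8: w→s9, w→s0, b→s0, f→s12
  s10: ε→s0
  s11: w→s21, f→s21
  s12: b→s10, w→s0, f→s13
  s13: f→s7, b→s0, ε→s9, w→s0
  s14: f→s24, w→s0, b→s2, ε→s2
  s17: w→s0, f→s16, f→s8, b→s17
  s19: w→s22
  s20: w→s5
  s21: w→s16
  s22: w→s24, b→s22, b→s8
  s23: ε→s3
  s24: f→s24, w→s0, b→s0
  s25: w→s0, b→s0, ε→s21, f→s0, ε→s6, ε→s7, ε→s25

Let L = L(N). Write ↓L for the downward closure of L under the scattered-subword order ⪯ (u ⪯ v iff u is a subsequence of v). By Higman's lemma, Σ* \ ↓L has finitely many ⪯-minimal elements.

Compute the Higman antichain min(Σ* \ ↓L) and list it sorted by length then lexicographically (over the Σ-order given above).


|Q|=26, |F|=12, |δ|=63 (14 ε).
min D↑ (10 st, q0=0, F={4}): 0:f→1,w→2,b→3 1:f→1,w→4,b→4 2:f→5,w→2,b→6 3:f→1,w→4,b→3 4:f→4,w→4,b→4 5:f→7,w→4,b→4 6:f→5,w→4,b→6 7:f→8,w→4,b→4 8:f→9,w→4,b→4 9:f→4,w→4,b→4 [Hopcroft].
'fw': run [19, 13, 3] end={s0,s16,s9} — reject; 2/2 deletions ∈↓L.
'fb': N↓-sim [19, 13, 2] end={s0,s10} ∉↓L; 2/2 deletions ∈↓L.
'bw': |S_i|=[19, 15, 3] end={s0,s16,s9} — reject; 2/2 del acc.
'wfffff': N↓-sim [19, 14, 11, 10, 8, 6, 1] end={s0} ∉↓L; 6/6 deletions ∈↓L.
4 obstructions.

Antichain: [fw, fb, bw, wfffff].


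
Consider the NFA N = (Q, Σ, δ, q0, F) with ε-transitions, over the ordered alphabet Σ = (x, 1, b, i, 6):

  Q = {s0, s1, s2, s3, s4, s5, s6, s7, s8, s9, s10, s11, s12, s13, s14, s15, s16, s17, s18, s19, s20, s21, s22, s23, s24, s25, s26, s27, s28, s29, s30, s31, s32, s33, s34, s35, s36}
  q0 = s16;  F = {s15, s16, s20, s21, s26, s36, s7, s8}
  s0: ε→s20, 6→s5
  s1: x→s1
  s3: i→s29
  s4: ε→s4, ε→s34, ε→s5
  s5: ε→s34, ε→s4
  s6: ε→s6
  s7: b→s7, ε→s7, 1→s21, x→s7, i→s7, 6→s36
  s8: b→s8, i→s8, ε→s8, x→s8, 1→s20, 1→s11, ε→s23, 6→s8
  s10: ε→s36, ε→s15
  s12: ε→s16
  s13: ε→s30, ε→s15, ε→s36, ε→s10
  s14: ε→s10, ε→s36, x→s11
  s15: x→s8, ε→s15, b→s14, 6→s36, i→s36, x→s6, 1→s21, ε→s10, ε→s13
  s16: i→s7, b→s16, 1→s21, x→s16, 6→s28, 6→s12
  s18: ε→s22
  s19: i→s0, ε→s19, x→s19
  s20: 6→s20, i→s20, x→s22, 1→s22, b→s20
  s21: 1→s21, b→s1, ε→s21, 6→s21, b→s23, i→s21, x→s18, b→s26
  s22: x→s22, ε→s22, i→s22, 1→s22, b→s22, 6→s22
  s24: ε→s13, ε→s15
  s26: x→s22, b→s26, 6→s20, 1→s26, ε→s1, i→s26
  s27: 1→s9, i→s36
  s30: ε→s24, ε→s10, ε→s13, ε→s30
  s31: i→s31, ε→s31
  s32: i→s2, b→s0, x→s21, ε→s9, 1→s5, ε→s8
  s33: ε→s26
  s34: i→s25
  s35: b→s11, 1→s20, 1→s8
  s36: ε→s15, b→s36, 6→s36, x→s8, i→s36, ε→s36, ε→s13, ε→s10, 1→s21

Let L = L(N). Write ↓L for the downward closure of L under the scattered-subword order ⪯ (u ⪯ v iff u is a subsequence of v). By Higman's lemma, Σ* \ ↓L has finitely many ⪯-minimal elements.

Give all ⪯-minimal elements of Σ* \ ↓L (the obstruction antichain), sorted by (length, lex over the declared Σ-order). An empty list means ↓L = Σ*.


Antichain: [1x, 1b61, i6x11].

|Q|=37, |F|=8, |δ|=108 (41 ε).
min D↑ (8 st, q0=0, F={3}): 0:x→0,1→1,b→0,i→2,6→0 1:x→3,1→1,b→4,i→1,6→1 2:x→2,1→1,b→2,i→2,6→5 3:x→3,1→3,b→3,i→3,6→3 4:x→3,1→4,b→4,i→4,6→6 5:x→7,1→1,b→5,i→5,6→5 6:x→3,1→3,b→6,i→6,6→6 7:x→7,1→6,b→7,i→7,6→7 (ε-aug+det+¬).
'1x': N↓-sim [21, 8, 3] end={s1,s18,s22} — reject; 2/2 del acc.
'1b61': N↓-sim [21, 8, 5, 2, 1] end={s22} rej; 4/4 del acc.
'i6x11': N↓-sim [21, 18, 17, 8, 3, 1] end={s22} rej; 5/5 del acc.
3 words, ⪯-incomp.


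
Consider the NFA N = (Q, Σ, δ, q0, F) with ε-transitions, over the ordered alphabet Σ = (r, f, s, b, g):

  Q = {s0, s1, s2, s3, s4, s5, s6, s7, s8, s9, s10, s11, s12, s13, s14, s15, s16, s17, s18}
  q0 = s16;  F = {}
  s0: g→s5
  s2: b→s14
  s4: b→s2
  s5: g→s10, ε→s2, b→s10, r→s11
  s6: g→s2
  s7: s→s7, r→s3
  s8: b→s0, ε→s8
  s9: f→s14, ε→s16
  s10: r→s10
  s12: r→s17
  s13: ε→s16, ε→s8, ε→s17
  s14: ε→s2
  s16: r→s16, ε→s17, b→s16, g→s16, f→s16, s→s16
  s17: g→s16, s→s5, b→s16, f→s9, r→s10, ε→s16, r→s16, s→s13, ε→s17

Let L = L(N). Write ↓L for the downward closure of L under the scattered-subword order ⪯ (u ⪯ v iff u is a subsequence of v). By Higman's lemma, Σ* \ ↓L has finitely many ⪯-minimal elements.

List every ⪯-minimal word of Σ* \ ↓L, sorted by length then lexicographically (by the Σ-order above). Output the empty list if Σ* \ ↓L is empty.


|Q|=19, |F|=0, |δ|=35 (10 ε).
min D↑ (1 st, q0=0, F={0}): 0:r→0,f→0,s→0,b→0,g→0 (ε-aug+det+¬).
ε ∈ L(D↑) ⇒ ↓L = ∅.

min(Σ*\↓L) = [ε].


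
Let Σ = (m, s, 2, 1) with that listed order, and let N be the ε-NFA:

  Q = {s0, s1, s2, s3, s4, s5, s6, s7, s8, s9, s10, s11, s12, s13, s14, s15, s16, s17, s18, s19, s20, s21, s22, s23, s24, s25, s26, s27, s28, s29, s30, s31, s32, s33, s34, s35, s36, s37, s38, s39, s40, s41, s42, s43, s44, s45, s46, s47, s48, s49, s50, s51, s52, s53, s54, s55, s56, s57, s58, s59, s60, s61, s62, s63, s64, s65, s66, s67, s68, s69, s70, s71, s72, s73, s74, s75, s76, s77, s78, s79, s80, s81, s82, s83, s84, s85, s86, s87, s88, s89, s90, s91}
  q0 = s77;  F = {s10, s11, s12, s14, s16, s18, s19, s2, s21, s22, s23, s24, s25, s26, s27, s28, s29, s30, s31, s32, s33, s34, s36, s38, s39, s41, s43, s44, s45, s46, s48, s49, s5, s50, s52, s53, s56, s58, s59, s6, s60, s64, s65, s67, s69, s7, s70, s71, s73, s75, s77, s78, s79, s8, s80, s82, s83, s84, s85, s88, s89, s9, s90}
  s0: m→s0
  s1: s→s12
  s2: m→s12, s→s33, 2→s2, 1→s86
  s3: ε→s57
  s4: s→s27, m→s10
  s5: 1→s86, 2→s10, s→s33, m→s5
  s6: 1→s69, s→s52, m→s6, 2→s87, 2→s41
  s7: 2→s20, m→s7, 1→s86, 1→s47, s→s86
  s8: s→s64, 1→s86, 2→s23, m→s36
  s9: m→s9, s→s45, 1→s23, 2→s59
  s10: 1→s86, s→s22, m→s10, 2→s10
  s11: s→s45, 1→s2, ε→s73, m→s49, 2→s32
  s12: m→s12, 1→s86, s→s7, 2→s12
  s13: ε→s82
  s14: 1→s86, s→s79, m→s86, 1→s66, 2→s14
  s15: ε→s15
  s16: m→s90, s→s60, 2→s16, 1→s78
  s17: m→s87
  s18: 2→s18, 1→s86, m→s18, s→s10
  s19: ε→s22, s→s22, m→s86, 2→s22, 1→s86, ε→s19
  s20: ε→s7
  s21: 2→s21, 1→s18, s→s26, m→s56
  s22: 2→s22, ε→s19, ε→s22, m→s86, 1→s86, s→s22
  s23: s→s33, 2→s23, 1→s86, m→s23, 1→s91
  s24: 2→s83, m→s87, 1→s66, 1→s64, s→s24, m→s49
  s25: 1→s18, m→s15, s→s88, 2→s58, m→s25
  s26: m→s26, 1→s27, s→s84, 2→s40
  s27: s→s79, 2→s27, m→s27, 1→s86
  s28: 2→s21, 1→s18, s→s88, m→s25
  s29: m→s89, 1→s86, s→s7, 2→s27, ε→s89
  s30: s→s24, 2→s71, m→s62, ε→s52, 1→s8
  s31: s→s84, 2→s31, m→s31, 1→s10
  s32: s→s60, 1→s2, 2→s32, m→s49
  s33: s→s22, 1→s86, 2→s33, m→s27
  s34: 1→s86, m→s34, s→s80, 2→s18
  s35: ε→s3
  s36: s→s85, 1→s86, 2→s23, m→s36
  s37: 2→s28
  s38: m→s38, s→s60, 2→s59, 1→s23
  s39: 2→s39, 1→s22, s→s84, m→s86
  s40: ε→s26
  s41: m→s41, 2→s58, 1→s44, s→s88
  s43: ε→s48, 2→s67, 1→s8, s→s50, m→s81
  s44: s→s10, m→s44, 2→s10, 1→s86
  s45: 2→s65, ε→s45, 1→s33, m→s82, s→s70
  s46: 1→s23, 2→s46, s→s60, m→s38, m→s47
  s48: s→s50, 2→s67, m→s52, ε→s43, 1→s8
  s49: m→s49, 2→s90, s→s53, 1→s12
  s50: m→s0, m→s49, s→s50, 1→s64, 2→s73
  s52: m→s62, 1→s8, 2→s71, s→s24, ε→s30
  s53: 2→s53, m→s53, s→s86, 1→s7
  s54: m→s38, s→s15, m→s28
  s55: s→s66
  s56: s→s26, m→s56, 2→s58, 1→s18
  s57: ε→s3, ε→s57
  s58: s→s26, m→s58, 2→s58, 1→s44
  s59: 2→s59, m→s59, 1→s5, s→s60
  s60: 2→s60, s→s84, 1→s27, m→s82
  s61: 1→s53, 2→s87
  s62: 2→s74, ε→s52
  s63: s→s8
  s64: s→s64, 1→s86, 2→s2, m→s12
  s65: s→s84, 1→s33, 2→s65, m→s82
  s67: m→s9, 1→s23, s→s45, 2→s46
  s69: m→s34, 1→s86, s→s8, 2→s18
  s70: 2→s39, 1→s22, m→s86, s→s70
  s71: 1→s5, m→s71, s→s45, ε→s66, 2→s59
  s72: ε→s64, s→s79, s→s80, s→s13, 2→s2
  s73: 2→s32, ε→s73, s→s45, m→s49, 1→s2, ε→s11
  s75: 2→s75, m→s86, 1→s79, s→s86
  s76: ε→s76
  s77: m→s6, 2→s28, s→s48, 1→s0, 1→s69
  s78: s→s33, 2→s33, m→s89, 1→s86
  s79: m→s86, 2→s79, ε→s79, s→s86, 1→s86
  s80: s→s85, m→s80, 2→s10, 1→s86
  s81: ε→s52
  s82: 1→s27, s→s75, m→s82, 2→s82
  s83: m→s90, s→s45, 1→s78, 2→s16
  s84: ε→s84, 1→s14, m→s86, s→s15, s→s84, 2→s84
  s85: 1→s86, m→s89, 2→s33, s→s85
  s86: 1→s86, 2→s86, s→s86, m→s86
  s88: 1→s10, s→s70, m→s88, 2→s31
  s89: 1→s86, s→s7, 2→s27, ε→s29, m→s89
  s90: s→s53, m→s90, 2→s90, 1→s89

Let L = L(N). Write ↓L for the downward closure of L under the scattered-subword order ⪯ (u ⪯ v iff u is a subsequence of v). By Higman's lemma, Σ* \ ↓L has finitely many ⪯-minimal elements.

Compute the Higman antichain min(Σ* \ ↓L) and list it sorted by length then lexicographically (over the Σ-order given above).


|Q|=92, |F|=63, |δ|=314 (29 ε).
min D↑ (59 st, q0=0, F={15}): 0:m→1,s→2,2→3,1→4 1:m→1,s→5,2→6,1→4 2:m→5,s→7,2→8,1→9 3:m→10,s→11,2→12,1→13 4:m→14,s→9,2→13,1→15 5:m→5,s→16,2→17,1→9 6:m→6,s→11,2→18,1→19 7:m→20,s→7,2→21,1→22 8:m→23,s→24,2→25,1→26 9:m→27,s→22,2→26,1→15 10:m→10,s→11,2→18,1→13 11:m→11,s→28,2→29,1→30 12:m→31,s→32,2→12,1→13 13:m→13,s→30,2→13,1→15 14:m→14,s→33,2→13,1→15 15:m→15,s→15,2→15,1→15 16:m→20,s→16,2→34,1→22 17:m→17,s→24,2→35,1→36 18:m→18,s→32,2→18,1→19 19:m→19,s→30,2→30,1→15 20:m→20,s→37,2→38,1→39 21:m→20,s→24,2→40,1→41 22:m→39,s→22,2→41,1→15 23:m→23,s→24,2→35,1→26 24:m→42,s→28,2→43,1→44 25:m→45,s→46,2→25,1→26 26:m→26,s→44,2→26,1→15 27:m→27,s→47,2→26,1→15 28:m→15,s→28,2→48,1→49 29:m→29,s→50,2→29,1→30 30:m→30,s→49,2→30,1→15 31:m→31,s→32,2→18,1→13 32:m→32,s→50,2→32,1→51 33:m→33,s→47,2→30,1→15 34:m→38,s→24,2→52,1→53 35:m→35,s→46,2→35,1→36 36:m→36,s→44,2→30,1→15 37:m→37,s→15,2→37,1→54 38:m→38,s→37,2→38,1→55 39:m→39,s→54,2→39,1→15 40:m→20,s→46,2→40,1→41 41:m→39,s→44,2→41,1→15 42:m→42,s→56,2→42,1→51 43:m→42,s→50,2→43,1→44 44:m→51,s→49,2→44,1→15 45:m→45,s→46,2→35,1→26 46:m→42,s→50,2→46,1→51 47:m→55,s→47,2→44,1→15 48:m→15,s→50,2→48,1→49 49:m→15,s→49,2→49,1→15 50:m→15,s→50,2→50,1→57 51:m→51,s→58,2→51,1→15 52:m→38,s→46,2→52,1→53 53:m→55,s→44,2→44,1→15 54:m→54,s→15,2→54,1→15 55:m→55,s→54,2→51,1→15 56:m→15,s→15,2→56,1→58 57:m→15,s→58,2→57,1→15 58:m→15,s→15,2→58,1→15 (ε-aug+det+¬).
'11': N↓-sim [75, 30, 4] end={s47,s66,s86,s91} rej; 2/2 del acc.
'2ssm': |S_i|=[75, 57, 26, 11, 1] end={s86} ∉↓L; 4/4 del acc.
'ssmss': run [75, 63, 39, 16, 7, 1] end={s86} ∉↓L; 5/5 single-dels accept.
'm212sm': N↓-sim [75, 64, 45, 18, 12, 4, 1] end={s86} — reject; 6/6 single-dels accept.
'22s1ss': run [75, 57, 43, 20, 8, 2, 1] end={s86} — reject; 6/6 single-dels accept.
'1ms2sm': N↓-sim [75, 30, 23, 14, 10, 4, 1] end={s86} ∉↓L; 6/6 deletions ∈↓L.
6 words, ⪯-incomp.

A = [11, 2ssm, ssmss, m212sm, 22s1ss, 1ms2sm].


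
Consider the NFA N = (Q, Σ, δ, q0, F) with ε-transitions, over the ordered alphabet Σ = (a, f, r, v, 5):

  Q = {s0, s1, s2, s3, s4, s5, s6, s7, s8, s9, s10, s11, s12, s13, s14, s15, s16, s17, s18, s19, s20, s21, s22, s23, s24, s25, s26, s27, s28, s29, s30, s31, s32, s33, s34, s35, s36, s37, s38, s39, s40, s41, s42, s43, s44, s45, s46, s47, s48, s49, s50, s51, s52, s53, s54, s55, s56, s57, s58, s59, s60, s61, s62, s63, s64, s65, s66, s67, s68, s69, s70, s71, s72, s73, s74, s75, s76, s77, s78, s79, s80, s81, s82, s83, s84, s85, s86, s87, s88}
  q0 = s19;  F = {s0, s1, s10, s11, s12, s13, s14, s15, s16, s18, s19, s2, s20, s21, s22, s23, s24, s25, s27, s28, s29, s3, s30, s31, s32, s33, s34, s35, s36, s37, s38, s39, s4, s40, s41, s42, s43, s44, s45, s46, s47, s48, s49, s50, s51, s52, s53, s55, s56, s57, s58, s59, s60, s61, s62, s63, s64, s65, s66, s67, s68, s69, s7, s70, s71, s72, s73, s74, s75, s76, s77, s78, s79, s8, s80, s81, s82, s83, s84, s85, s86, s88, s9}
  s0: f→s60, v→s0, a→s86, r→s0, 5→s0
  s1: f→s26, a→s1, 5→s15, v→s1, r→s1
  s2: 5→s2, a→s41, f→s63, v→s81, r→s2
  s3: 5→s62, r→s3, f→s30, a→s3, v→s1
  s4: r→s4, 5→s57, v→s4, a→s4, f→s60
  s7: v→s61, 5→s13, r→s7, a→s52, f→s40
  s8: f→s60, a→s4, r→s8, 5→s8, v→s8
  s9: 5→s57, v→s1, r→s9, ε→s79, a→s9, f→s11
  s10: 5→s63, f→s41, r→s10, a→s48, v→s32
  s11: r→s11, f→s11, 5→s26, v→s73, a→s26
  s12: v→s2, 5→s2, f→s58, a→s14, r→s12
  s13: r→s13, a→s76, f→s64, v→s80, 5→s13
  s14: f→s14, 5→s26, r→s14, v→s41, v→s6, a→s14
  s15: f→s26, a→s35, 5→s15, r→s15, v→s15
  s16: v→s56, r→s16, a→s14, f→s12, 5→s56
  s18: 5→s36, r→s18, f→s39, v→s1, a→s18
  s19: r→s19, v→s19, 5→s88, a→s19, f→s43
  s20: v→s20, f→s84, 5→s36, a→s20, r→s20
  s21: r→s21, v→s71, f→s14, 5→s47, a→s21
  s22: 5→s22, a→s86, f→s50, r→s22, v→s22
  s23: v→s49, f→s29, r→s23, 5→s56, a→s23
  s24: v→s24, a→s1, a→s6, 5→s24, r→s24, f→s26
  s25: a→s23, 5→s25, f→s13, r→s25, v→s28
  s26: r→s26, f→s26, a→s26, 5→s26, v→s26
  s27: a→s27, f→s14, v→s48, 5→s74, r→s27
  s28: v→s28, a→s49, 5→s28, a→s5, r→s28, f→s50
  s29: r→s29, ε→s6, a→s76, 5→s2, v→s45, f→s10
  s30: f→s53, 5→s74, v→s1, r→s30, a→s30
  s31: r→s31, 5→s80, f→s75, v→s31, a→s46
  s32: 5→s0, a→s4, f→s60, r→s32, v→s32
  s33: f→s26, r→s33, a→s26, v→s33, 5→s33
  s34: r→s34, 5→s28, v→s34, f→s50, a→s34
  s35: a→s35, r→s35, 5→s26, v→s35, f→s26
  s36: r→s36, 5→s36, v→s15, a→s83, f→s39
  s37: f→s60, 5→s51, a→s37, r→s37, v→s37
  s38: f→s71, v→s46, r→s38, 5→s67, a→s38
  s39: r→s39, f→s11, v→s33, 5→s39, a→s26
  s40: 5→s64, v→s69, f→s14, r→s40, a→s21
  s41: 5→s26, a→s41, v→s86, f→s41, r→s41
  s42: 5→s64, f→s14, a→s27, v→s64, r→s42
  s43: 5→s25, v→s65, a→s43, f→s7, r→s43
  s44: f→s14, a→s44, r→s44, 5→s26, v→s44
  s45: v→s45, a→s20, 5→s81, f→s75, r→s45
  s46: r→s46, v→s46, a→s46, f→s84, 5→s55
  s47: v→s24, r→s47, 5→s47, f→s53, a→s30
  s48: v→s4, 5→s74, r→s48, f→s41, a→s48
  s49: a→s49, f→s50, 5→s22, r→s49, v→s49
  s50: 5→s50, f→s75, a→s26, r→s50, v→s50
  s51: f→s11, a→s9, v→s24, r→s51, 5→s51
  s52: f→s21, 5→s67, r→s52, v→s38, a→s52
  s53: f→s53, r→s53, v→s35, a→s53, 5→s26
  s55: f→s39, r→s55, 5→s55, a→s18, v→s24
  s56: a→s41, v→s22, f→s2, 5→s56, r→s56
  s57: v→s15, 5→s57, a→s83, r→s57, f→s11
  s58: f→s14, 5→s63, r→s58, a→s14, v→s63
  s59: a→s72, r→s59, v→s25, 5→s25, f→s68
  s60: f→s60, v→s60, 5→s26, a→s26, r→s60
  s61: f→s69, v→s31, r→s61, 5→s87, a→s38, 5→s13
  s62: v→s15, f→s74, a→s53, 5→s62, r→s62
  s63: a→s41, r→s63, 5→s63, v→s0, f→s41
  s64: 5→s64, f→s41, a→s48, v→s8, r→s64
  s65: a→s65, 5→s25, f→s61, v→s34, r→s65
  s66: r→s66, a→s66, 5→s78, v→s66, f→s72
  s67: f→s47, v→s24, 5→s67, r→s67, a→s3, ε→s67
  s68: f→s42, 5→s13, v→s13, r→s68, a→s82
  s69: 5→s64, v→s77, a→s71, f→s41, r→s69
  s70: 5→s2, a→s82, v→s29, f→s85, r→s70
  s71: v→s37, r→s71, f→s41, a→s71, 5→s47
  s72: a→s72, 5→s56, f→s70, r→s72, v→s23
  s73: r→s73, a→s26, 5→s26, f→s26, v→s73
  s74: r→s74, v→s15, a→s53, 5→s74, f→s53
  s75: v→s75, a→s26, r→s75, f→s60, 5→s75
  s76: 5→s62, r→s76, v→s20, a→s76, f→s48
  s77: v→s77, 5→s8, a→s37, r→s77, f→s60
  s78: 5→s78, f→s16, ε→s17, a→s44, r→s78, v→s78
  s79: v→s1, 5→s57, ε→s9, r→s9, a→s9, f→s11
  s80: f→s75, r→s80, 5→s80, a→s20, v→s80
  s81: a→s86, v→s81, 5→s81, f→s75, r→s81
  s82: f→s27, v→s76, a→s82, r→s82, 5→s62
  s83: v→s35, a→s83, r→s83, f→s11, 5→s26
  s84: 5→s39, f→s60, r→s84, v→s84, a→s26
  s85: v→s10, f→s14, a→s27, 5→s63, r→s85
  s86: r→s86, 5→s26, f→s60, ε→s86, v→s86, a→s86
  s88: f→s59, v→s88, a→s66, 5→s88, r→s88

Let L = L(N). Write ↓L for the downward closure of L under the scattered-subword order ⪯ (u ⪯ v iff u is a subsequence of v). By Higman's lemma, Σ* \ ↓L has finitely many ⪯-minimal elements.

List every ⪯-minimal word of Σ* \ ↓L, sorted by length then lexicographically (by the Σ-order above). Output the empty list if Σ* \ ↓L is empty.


A = [ffff5, fvvfa, f5vfa, 5a5a5, ffa5vf].

|Q|=89, |F|=83, |δ|=430 (6 ε).
min D↑ (83 st, q0=0, F={42}): 0:a→0,f→1,r→0,v→0,5→2 1:a→1,f→3,r→1,v→4,5→5 2:a→6,f→7,r→2,v→2,5→2 3:a→8,f→9,r→3,v→10,5→11 4:a→4,f→10,r→4,v→12,5→5 5:a→13,f→11,r→5,v→14,5→5 6:a→6,f→15,r→6,v→6,5→16 7:a→15,f→17,r→7,v→5,5→5 8:a→8,f→18,r→8,v→19,5→20 9:a→18,f→21,r→9,v→22,5→23 10:a→19,f→22,r→10,v→24,5→11 11:a→25,f→23,r→11,v→26,5→11 12:a→12,f→27,r→12,v→12,5→14 13:a→13,f→28,r→13,v→29,5→30 14:a→29,f→27,r→14,v→14,5→14 15:a→15,f→31,r→15,v→13,5→30 16:a→32,f→33,r→16,v→16,5→16 17:a→34,f→35,r→17,v→11,5→11 18:a→18,f→21,r→18,v→36,5→37 19:a→19,f→36,r→19,v→38,5→20 20:a→39,f→37,r→20,v→40,5→20 21:a→21,f→21,r→21,v→41,5→42 22:a→36,f→41,r→22,v→43,5→23 23:a→44,f→41,r→23,v→45,5→23 24:a→38,f→46,r→24,v→24,5→26 25:a→25,f→44,r→25,v→47,5→48 26:a→47,f→46,r→26,v→26,5→26 27:a→42,f→46,r→27,v→27,5→27 28:a→25,f→49,r→28,v→50,5→51 29:a→29,f→27,r→29,v→29,5→52 30:a→41,f→51,r→30,v→52,5→30 31:a→34,f→53,r→31,v→28,5→51 32:a→32,f→21,r→32,v→32,5→42 33:a→21,f→54,r→33,v→30,5→30 34:a→34,f→55,r→34,v→25,5→48 35:a→55,f→21,r→35,v→23,5→23 36:a→36,f→41,r→36,v→56,5→37 37:a→57,f→58,r→37,v→40,5→37 38:a→38,f→59,r→38,v→38,5→60 39:a→39,f→57,r→39,v→61,5→48 40:a→61,f→42,r→40,v→40,5→40 41:a→41,f→41,r→41,v→62,5→42 42:a→42,f→42,r→42,v→42,5→42 43:a→56,f→63,r→43,v→43,5→45 44:a→44,f→41,r→44,v→64,5→65 45:a→64,f→63,r→45,v→45,5→45 46:a→42,f→63,r→46,v→46,5→46 47:a→47,f→59,r→47,v→47,5→66 48:a→58,f→65,r→48,v→67,5→48 49:a→44,f→41,r→49,v→68,5→69 50:a→47,f→46,r→50,v→50,5→70 51:a→41,f→69,r→51,v→70,5→51 52:a→62,f→27,r→52,v→52,5→52 53:a→55,f→21,r→53,v→49,5→69 54:a→21,f→71,r→54,v→51,5→51 55:a→55,f→21,r→55,v→44,5→65 56:a→56,f→63,r→56,v→56,5→72 57:a→57,f→58,r→57,v→61,5→65 58:a→58,f→58,r→58,v→73,5→42 59:a→42,f→63,r→59,v→59,5→74 60:a→75,f→74,r→60,v→40,5→60 61:a→61,f→42,r→61,v→61,5→67 62:a→62,f→63,r→62,v→62,5→42 63:a→42,f→63,r→63,v→63,5→42 64:a→64,f→63,r→64,v→64,5→76 65:a→58,f→58,r→65,v→67,5→65 66:a→77,f→74,r→66,v→67,5→66 67:a→73,f→42,r→67,v→67,5→67 68:a→64,f→63,r→68,v→68,5→78 69:a→41,f→41,r→69,v→78,5→69 70:a→62,f→46,r→70,v→70,5→70 71:a→21,f→21,r→71,v→69,5→69 72:a→79,f→80,r→72,v→40,5→72 73:a→73,f→42,r→73,v→73,5→42 74:a→42,f→80,r→74,v→81,5→74 75:a→75,f→74,r→75,v→61,5→66 76:a→77,f→80,r→76,v→67,5→76 77:a→77,f→80,r→77,v→73,5→42 78:a→62,f→63,r→78,v→78,5→78 79:a→79,f→80,r→79,v→61,5→76 80:a→42,f→80,r→80,v→82,5→42 81:a→42,f→42,r→81,v→81,5→81 82:a→42,f→42,r→82,v→82,5→42 [Hopcroft].
'ffff5': run [88, 82, 69, 43, 10, 1] end={s26} ∉↓L; 5/5 del acc.
'fvvfa': run [88, 82, 65, 40, 9, 1] end={s26} ∉↓L; 5/5 single-dels accept.
'f5vfa': |S_i|=[88, 82, 55, 30, 9, 1] end={s26} — reject; 5/5 single-dels accept.
'5a5a5': N↓-sim [88, 72, 56, 32, 12, 1] end={s26} — reject; 5/5 single-dels accept.
'ffa5vf': |S_i|=[88, 82, 69, 42, 25, 8, 1] end={s26} ∉↓L; 6/6 single-dels accept.
5 minimals (antichain).


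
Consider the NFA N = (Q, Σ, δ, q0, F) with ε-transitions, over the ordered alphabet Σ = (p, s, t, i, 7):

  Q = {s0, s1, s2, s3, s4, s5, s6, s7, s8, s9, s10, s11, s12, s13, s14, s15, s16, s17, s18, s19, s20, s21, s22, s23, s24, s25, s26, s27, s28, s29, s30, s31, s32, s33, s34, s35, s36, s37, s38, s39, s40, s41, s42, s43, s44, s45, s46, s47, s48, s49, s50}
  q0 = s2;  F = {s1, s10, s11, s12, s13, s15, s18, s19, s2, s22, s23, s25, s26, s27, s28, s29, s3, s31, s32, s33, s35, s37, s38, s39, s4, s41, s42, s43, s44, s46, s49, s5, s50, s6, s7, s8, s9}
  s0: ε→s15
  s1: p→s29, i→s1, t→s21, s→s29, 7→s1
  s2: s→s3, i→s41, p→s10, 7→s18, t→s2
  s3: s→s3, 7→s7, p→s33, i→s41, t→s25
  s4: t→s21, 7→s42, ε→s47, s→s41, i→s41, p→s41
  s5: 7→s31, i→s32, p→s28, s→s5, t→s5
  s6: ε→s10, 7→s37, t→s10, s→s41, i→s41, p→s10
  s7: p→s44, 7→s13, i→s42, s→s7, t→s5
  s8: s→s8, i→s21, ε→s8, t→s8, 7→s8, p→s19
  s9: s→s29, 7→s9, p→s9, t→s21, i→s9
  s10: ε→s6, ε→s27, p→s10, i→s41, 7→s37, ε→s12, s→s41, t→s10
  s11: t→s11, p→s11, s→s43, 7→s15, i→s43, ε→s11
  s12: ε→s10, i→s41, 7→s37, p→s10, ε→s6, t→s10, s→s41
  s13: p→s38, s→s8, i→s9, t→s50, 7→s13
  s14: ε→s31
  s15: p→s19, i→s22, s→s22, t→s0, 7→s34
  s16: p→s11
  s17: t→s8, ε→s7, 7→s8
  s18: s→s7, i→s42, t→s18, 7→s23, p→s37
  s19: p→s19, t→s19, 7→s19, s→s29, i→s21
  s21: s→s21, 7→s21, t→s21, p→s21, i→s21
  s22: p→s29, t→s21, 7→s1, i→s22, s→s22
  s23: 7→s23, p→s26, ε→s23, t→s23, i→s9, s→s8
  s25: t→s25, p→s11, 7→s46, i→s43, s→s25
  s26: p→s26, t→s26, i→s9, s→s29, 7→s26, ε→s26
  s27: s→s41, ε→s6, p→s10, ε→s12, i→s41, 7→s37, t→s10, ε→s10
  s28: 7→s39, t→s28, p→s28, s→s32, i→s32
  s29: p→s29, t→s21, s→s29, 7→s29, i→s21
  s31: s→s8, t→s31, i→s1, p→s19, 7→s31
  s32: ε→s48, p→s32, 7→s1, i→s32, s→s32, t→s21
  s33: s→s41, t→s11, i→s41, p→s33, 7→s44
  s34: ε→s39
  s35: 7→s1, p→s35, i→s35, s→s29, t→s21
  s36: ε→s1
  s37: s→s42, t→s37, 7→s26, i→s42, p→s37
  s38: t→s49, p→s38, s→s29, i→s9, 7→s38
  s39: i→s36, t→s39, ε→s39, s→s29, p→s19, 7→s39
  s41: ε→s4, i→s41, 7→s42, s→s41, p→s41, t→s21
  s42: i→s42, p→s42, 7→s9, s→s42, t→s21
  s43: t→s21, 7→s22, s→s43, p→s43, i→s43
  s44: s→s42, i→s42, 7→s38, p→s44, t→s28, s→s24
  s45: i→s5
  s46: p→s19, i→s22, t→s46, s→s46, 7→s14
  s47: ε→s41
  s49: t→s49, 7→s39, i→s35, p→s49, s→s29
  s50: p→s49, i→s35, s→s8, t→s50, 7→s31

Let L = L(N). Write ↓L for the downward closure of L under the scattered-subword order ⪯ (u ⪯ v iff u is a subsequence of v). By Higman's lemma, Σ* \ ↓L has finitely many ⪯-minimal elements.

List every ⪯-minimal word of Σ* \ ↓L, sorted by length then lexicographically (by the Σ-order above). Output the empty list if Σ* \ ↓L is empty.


A = [it, pst, 77si, st7pi].

|Q|=51, |F|=37, |δ|=218 (23 ε).
min D↑ (34 st, q0=0, F={9}): 0:p→1,s→2,t→0,i→3,7→4 1:p→1,s→3,t→1,i→3,7→5 2:p→6,s→2,t→7,i→3,7→8 3:p→3,s→3,t→9,i→3,7→10 4:p→5,s→8,t→4,i→10,7→11 5:p→5,s→10,t→5,i→10,7→12 6:p→6,s→3,t→13,i→3,7→14 7:p→13,s→7,t→7,i→15,7→16 8:p→14,s→8,t→17,i→10,7→18 9:p→9,s→9,t→9,i→9,7→9 10:p→10,s→10,t→9,i→10,7→19 11:p→12,s→20,t→11,i→19,7→11 12:p→12,s→21,t→12,i→19,7→12 13:p→13,s→15,t→13,i→15,7→22 14:p→14,s→10,t→23,i→10,7→24 15:p→15,s→15,t→9,i→15,7→25 16:p→26,s→16,t→16,i→25,7→27 17:p→23,s→17,t→17,i→28,7→27 18:p→24,s→20,t→29,i→19,7→18 19:p→19,s→21,t→9,i→19,7→19 20:p→26,s→20,t→20,i→9,7→20 21:p→21,s→21,t→9,i→9,7→21 22:p→26,s→25,t→22,i→25,7→30 23:p→23,s→28,t→23,i→28,7→30 24:p→24,s→21,t→31,i→19,7→24 25:p→21,s→25,t→9,i→25,7→32 26:p→26,s→21,t→26,i→9,7→26 27:p→26,s→20,t→27,i→32,7→27 28:p→28,s→28,t→9,i→28,7→32 29:p→31,s→20,t→29,i→33,7→27 30:p→26,s→21,t→30,i→32,7→30 31:p→31,s→21,t→31,i→33,7→30 32:p→21,s→21,t→9,i→32,7→32 33:p→33,s→21,t→9,i→33,7→32 (ε-aug+det+¬).
'it': |S_i|=[45, 14, 1] end={s21} — reject; 2/2 single-dels accept.
'pst': run [45, 32, 13, 1] end={s21} rej; 3/3 del acc.
'77si': |S_i|=[45, 32, 18, 4, 1] end={s21} ∉↓L; 4/4 del acc.
'st7pi': run [45, 36, 24, 14, 3, 1] end={s21} rej; 5/5 single-dels accept.
4 obstructions.
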